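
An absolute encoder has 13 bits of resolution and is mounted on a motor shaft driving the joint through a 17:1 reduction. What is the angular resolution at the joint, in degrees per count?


counts = 2^13 = 8192
effective counts at joint = 8192 * 17 = 139264
resolution = 360 / 139264
= 0.0026 deg/count


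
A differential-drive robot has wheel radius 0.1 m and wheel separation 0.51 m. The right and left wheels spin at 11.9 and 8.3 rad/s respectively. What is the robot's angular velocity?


vR = r*wR = 0.1*11.9 = 1.19 m/s
vL = r*wL = 0.1*8.3 = 0.83 m/s
v = (vR+vL)/2 = 1.01 m/s
omega = (vR-vL)/L = 0.7059 rad/s
angular velocity = 0.7059 rad/s


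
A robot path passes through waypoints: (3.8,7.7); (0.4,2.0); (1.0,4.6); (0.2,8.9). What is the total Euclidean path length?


Segment lengths:
  seg1 = sqrt((-3.4)^2 + (-5.7)^2) = 6.637
  seg2 = sqrt((0.6)^2 + (2.6)^2) = 2.6683
  seg3 = sqrt((-0.8)^2 + (4.3)^2) = 4.3738
Total = 13.6791


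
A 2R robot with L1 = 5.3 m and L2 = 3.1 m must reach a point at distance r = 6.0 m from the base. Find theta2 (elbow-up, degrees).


cos(theta2) = (r^2 - L1^2 - L2^2) / (2*L1*L2)
cos(theta2) = (36.0 - 28.09 - 9.61) / 32.86
cos(theta2) = -0.051735
theta2 = 92.9655 degrees


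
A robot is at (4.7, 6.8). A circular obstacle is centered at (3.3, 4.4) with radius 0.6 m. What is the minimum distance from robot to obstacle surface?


center_dist = sqrt((4.7-3.3)^2 + (6.8-4.4)^2)
= sqrt(1.96 + 5.76)
= 2.7785
min_dist = center_dist - radius = 2.7785 - 0.6 = 2.1785 m


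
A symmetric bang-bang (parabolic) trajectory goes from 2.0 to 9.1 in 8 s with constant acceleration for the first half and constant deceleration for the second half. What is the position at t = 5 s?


Symmetric rest-to-rest: each phase covers (pf-p0)/2 in time T/2. 0.5*a*(T/2)^2 = (pf-p0)/2 => a = 4*(pf-p0)/T^2
a = 4*(9.1-2.0)/8^2 = 0.4437
t = 5 is in the deceleration phase (t > T/2).
p = pf - 0.5*a*(T-t)^2 = 9.1 - 0.5*0.4437*3^2
= 7.1031


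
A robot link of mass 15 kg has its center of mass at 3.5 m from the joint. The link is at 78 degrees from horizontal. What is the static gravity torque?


tau = m*g*L*cos(angle)
= 15 * 9.81 * 3.5 * cos(78 deg)
= 15 * 9.81 * 3.5 * 0.2079
= 107.0797 Nm


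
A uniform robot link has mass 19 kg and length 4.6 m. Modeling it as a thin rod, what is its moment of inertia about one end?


I = (1/3) * m * L^2
= (1/3) * 19 * 4.6^2
= 0.333333 * 19 * 21.16
= 134.0133 kg*m^2


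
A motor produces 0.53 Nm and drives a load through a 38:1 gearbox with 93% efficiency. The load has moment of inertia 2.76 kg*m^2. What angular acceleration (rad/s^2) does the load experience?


tau_out = tau_motor * N * eta
= 0.53 * 38 * 0.93 = 18.7302 Nm
alpha = tau_out / I = 18.7302 / 2.76
= 6.7863 rad/s^2


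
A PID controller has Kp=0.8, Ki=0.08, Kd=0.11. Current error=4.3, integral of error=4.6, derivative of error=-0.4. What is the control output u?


u = Kp*e + Ki*int(e) + Kd*de/dt
= 0.8*4.3 + 0.08*4.6 + 0.11*(-0.4)
= 3.44 + 0.368 + -0.044
= 3.764


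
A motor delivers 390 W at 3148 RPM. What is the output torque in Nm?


omega = 3148 * 2*pi/60 = 329.6578 rad/s
tau = P / omega = 390 / 329.6578
= 1.183 Nm


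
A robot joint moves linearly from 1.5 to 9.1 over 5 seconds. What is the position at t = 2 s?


s = t/T = 2/5 = 0.4
p(t) = p0 + (pf-p0)*s
= 1.5 + (9.1 - 1.5) * 0.4
= 4.54


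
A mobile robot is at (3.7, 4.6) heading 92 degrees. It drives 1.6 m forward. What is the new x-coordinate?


x_new = x0 + d*cos(theta)
= 3.7 + 1.6*cos(92)
= 3.7 + -0.0558
= 3.6442


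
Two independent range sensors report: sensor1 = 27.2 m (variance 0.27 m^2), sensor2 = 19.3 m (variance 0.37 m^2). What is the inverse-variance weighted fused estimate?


w1 = (1/var1) / (1/var1 + 1/var2)
   = 3.7037 / (3.7037 + 2.7027) = 0.5781
w2 = 1 - w1 = 0.4219
fused = w1*s1 + w2*s2 = 15.725 + 8.1422
= 23.8672 m


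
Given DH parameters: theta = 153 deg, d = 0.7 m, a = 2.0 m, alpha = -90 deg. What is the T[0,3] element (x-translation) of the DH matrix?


T[0,3] = a * cos(theta)
= 2.0 * cos(153 deg)
= 2.0 * -0.891
= -1.782


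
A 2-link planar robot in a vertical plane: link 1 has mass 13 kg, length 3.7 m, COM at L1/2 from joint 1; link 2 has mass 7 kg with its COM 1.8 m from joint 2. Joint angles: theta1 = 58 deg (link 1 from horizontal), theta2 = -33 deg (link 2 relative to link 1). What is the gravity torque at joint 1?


Horizontal distance from joint 1 to link-1 COM:
  x_c1 = (L1/2)*cos(t1) = 1.85 * 0.5299 = 0.9804 m
Horizontal distance from joint 1 to link-2 COM:
  x_c2 = L1*cos(t1) + Lc2*cos(t1+t2)
       = 3.7*0.5299 + 1.8*0.9063 = 3.5921 m
tau1 = m1*g*x_c1 + m2*g*x_c2
     = 13*9.81*0.9804 + 7*9.81*3.5921
     = 125.0241 + 246.6664
     = 371.6906 Nm


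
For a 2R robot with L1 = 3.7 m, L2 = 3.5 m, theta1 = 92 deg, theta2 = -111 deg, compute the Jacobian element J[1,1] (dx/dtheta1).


J[1,1] = -L1*sin(t1) - L2*sin(t1+t2)
= -3.7*sin(92) - 3.5*sin(-19)
= -2.5583


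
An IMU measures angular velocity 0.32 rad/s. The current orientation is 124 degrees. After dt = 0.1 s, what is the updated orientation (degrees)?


delta_theta = w * dt = 0.32 * 0.1 = 0.032 rad
= 1.8335 deg
theta_new = 124 + 1.8335 = 125.8335 deg


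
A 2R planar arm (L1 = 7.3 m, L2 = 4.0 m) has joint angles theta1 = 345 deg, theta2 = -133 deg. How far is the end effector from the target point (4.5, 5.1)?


End effector via forward kinematics:
x = L1*cos(t1) + L2*cos(t1+t2) = 3.6591
y = L1*sin(t1) + L2*sin(t1+t2) = -4.0091
Distance to target:
d = sqrt((4.5 - 3.6591)^2 + (5.1 - -4.0091)^2)
= sqrt(0.7072 + 82.9749)
= 9.1478 m


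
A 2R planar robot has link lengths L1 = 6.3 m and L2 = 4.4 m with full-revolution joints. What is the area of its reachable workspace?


r_max = L1 + L2 = 10.7 m
r_min = |L1 - L2| = 1.9 m
Area = pi*(r_max^2 - r_min^2)
= pi*(114.49 - 3.61)
= pi * 110.88
= 348.3398 m^2


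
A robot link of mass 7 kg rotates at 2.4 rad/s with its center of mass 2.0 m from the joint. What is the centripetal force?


F = m * omega^2 * r
= 7 * 2.4^2 * 2.0
= 7 * 5.76 * 2.0
= 80.64 N


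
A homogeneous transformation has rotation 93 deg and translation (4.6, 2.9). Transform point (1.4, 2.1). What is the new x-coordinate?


x' = cos(theta)*px - sin(theta)*py + tx
= -0.0523*1.4 - 0.9986*2.1 + 4.6
= 2.4296


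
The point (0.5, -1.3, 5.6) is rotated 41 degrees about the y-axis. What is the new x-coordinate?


Rotation about y-axis: x' = x*cos(theta) + z*sin(theta)
= 0.5 * 0.7547 + 5.6 * 0.6561
= 4.0513


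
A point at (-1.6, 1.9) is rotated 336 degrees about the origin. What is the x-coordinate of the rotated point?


x' = x*cos(theta) - y*sin(theta)
cos(336 deg) = 0.9135, sin(336 deg) = -0.4067
x' = -1.6 * 0.9135 - 1.9 * -0.4067
= -1.4617 - -0.7728
= -0.6889


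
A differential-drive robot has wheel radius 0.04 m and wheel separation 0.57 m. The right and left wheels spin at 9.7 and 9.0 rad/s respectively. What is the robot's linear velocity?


vR = r*wR = 0.04*9.7 = 0.388 m/s
vL = r*wL = 0.04*9.0 = 0.36 m/s
v = (vR+vL)/2 = 0.374 m/s
omega = (vR-vL)/L = 0.0491 rad/s
linear velocity = 0.374 m/s


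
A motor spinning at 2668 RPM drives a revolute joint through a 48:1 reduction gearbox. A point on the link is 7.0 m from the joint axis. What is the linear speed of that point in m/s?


omega_motor = 2668 * 2*pi/60 = 279.3923 rad/s
omega_joint = omega_motor / 48 = 5.8207 rad/s
v = omega_joint * r = 5.8207 * 7.0
= 40.7447 m/s


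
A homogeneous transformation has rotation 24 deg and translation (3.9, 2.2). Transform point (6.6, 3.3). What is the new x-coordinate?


x' = cos(theta)*px - sin(theta)*py + tx
= 0.9135*6.6 - 0.4067*3.3 + 3.9
= 8.5872


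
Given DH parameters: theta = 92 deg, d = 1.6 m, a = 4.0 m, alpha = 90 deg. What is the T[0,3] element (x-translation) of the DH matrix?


T[0,3] = a * cos(theta)
= 4.0 * cos(92 deg)
= 4.0 * -0.0349
= -0.1396


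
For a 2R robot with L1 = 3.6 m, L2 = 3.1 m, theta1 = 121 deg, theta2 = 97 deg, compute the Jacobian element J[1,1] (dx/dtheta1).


J[1,1] = -L1*sin(t1) - L2*sin(t1+t2)
= -3.6*sin(121) - 3.1*sin(218)
= -1.1773


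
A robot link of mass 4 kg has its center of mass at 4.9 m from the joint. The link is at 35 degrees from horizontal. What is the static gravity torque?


tau = m*g*L*cos(angle)
= 4 * 9.81 * 4.9 * cos(35 deg)
= 4 * 9.81 * 4.9 * 0.8192
= 157.5033 Nm


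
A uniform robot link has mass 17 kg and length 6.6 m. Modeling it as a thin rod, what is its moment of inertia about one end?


I = (1/3) * m * L^2
= (1/3) * 17 * 6.6^2
= 0.333333 * 17 * 43.56
= 246.84 kg*m^2


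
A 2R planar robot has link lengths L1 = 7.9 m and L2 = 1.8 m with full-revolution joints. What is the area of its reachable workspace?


r_max = L1 + L2 = 9.7 m
r_min = |L1 - L2| = 6.1 m
Area = pi*(r_max^2 - r_min^2)
= pi*(94.09 - 37.21)
= pi * 56.88
= 178.6938 m^2


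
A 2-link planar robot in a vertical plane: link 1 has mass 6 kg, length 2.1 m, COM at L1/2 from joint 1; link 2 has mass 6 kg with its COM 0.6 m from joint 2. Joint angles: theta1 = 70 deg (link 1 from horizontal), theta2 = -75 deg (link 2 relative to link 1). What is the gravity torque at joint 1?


Horizontal distance from joint 1 to link-1 COM:
  x_c1 = (L1/2)*cos(t1) = 1.05 * 0.342 = 0.3591 m
Horizontal distance from joint 1 to link-2 COM:
  x_c2 = L1*cos(t1) + Lc2*cos(t1+t2)
       = 2.1*0.342 + 0.6*0.9962 = 1.316 m
tau1 = m1*g*x_c1 + m2*g*x_c2
     = 6*9.81*0.3591 + 6*9.81*1.316
     = 21.1379 + 77.4574
     = 98.5952 Nm


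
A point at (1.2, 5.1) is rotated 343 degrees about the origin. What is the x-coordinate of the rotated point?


x' = x*cos(theta) - y*sin(theta)
cos(343 deg) = 0.9563, sin(343 deg) = -0.2924
x' = 1.2 * 0.9563 - 5.1 * -0.2924
= 1.1476 - -1.4911
= 2.6387


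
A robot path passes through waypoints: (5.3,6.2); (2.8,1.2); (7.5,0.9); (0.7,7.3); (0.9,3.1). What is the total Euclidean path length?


Segment lengths:
  seg1 = sqrt((-2.5)^2 + (-5.0)^2) = 5.5902
  seg2 = sqrt((4.7)^2 + (-0.3)^2) = 4.7096
  seg3 = sqrt((-6.8)^2 + (6.4)^2) = 9.3381
  seg4 = sqrt((0.2)^2 + (-4.2)^2) = 4.2048
Total = 23.8426


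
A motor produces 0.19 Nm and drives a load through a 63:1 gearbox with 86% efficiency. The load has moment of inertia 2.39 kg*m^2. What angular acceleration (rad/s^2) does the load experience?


tau_out = tau_motor * N * eta
= 0.19 * 63 * 0.86 = 10.2942 Nm
alpha = tau_out / I = 10.2942 / 2.39
= 4.3072 rad/s^2


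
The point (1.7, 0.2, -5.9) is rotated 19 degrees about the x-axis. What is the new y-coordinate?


Rotation about x-axis: y' = y*cos(theta) - z*sin(theta)
= 0.2 * 0.9455 - -5.9 * 0.3256
= 2.11


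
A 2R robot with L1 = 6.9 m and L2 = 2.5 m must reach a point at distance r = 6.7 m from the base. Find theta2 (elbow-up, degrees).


cos(theta2) = (r^2 - L1^2 - L2^2) / (2*L1*L2)
cos(theta2) = (44.89 - 47.61 - 6.25) / 34.5
cos(theta2) = -0.26
theta2 = 105.0701 degrees


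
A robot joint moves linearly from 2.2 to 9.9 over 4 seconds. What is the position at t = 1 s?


s = t/T = 1/4 = 0.25
p(t) = p0 + (pf-p0)*s
= 2.2 + (9.9 - 2.2) * 0.25
= 4.125


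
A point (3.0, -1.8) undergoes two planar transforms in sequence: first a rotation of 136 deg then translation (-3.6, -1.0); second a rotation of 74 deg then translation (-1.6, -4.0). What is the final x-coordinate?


After transform 1:
x1 = cos(136)*3.0 - sin(136)*-1.8 + -3.6 = -4.5076
y1 = sin(136)*3.0 + cos(136)*-1.8 + -1.0 = 2.3788
After transform 2:
x2 = cos(74)*-4.5076 - sin(74)*2.3788 + -1.6
= -5.1291


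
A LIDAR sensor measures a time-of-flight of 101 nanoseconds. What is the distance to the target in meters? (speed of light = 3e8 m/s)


tof = 101 ns = 1.01e-07 s
dist = c * tof / 2
= 3e8 * 1.01e-07 / 2
= 15.15 m


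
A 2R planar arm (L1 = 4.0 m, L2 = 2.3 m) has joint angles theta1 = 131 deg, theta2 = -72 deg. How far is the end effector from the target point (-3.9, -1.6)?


End effector via forward kinematics:
x = L1*cos(t1) + L2*cos(t1+t2) = -1.4396
y = L1*sin(t1) + L2*sin(t1+t2) = 4.9903
Distance to target:
d = sqrt((-3.9 - -1.4396)^2 + (-1.6 - 4.9903)^2)
= sqrt(6.0533 + 43.4324)
= 7.0346 m


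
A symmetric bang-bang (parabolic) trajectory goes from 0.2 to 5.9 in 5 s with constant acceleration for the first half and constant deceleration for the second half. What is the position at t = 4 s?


Symmetric rest-to-rest: each phase covers (pf-p0)/2 in time T/2. 0.5*a*(T/2)^2 = (pf-p0)/2 => a = 4*(pf-p0)/T^2
a = 4*(5.9-0.2)/5^2 = 0.912
t = 4 is in the deceleration phase (t > T/2).
p = pf - 0.5*a*(T-t)^2 = 5.9 - 0.5*0.912*1^2
= 5.444


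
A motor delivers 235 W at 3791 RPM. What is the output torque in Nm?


omega = 3791 * 2*pi/60 = 396.9926 rad/s
tau = P / omega = 235 / 396.9926
= 0.592 Nm


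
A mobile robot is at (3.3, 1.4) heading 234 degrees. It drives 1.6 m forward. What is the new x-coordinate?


x_new = x0 + d*cos(theta)
= 3.3 + 1.6*cos(234)
= 3.3 + -0.9405
= 2.3595


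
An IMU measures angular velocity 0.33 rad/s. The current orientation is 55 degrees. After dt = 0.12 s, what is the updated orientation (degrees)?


delta_theta = w * dt = 0.33 * 0.12 = 0.0396 rad
= 2.2689 deg
theta_new = 55 + 2.2689 = 57.2689 deg


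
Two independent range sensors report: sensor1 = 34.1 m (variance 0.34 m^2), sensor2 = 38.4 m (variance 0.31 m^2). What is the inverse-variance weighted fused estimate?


w1 = (1/var1) / (1/var1 + 1/var2)
   = 2.9412 / (2.9412 + 3.2258) = 0.4769
w2 = 1 - w1 = 0.5231
fused = w1*s1 + w2*s2 = 16.2631 + 20.0862
= 36.3492 m


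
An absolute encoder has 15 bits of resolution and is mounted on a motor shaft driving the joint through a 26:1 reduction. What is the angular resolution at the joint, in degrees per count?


counts = 2^15 = 32768
effective counts at joint = 32768 * 26 = 851968
resolution = 360 / 851968
= 4.2255e-04 deg/count


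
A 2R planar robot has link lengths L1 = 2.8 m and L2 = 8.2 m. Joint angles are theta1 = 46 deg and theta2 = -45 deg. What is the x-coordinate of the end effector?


Convert angles to radians: theta1 = 0.8029, theta2 = -0.7854
x = L1*cos(theta1) + L2*cos(theta1+theta2)
x = 1.945 + 8.1988
x = 10.1438


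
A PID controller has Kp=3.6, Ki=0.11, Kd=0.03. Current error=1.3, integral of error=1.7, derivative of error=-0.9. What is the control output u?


u = Kp*e + Ki*int(e) + Kd*de/dt
= 3.6*1.3 + 0.11*1.7 + 0.03*(-0.9)
= 4.68 + 0.187 + -0.027
= 4.84


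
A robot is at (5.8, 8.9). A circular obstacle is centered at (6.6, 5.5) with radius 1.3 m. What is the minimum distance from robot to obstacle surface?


center_dist = sqrt((5.8-6.6)^2 + (8.9-5.5)^2)
= sqrt(0.64 + 11.56)
= 3.4928
min_dist = center_dist - radius = 3.4928 - 1.3 = 2.1928 m


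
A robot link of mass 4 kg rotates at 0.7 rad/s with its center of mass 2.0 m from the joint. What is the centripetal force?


F = m * omega^2 * r
= 4 * 0.7^2 * 2.0
= 4 * 0.49 * 2.0
= 3.92 N


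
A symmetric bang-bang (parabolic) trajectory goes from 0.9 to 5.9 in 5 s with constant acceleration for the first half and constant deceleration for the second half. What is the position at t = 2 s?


Symmetric rest-to-rest: each phase covers (pf-p0)/2 in time T/2. 0.5*a*(T/2)^2 = (pf-p0)/2 => a = 4*(pf-p0)/T^2
a = 4*(5.9-0.9)/5^2 = 0.8
t = 2 is in the acceleration phase (t <= T/2).
p = p0 + 0.5*a*t^2 = 0.9 + 0.5*0.8*2^2
= 2.5


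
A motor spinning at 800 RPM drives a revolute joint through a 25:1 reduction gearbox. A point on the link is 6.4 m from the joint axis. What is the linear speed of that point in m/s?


omega_motor = 800 * 2*pi/60 = 83.7758 rad/s
omega_joint = omega_motor / 25 = 3.351 rad/s
v = omega_joint * r = 3.351 * 6.4
= 21.4466 m/s


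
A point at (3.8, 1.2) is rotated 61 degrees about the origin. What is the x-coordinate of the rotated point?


x' = x*cos(theta) - y*sin(theta)
cos(61 deg) = 0.4848, sin(61 deg) = 0.8746
x' = 3.8 * 0.4848 - 1.2 * 0.8746
= 1.8423 - 1.0495
= 0.7927


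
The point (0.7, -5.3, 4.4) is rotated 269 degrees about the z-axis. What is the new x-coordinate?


Rotation about z-axis: x' = x*cos(theta) - y*sin(theta)
= 0.7 * -0.0175 - -5.3 * -0.9998
= -5.3114


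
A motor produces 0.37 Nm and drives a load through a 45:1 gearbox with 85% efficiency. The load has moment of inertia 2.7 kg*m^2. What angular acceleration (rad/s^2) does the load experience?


tau_out = tau_motor * N * eta
= 0.37 * 45 * 0.85 = 14.1525 Nm
alpha = tau_out / I = 14.1525 / 2.7
= 5.2417 rad/s^2


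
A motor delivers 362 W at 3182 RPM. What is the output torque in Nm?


omega = 3182 * 2*pi/60 = 333.2183 rad/s
tau = P / omega = 362 / 333.2183
= 1.0864 Nm


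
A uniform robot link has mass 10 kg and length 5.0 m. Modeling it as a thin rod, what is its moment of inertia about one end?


I = (1/3) * m * L^2
= (1/3) * 10 * 5.0^2
= 0.333333 * 10 * 25.0
= 83.3333 kg*m^2


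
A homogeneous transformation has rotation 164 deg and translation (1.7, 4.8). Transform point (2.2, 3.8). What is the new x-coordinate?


x' = cos(theta)*px - sin(theta)*py + tx
= -0.9613*2.2 - 0.2756*3.8 + 1.7
= -1.4622


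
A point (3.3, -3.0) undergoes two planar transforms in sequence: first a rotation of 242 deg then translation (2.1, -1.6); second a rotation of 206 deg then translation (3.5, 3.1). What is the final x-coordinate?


After transform 1:
x1 = cos(242)*3.3 - sin(242)*-3.0 + 2.1 = -2.0981
y1 = sin(242)*3.3 + cos(242)*-3.0 + -1.6 = -3.1053
After transform 2:
x2 = cos(206)*-2.0981 - sin(206)*-3.1053 + 3.5
= 4.0245


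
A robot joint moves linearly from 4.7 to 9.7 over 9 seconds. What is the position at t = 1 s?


s = t/T = 1/9 = 0.1111
p(t) = p0 + (pf-p0)*s
= 4.7 + (9.7 - 4.7) * 0.1111
= 5.2556


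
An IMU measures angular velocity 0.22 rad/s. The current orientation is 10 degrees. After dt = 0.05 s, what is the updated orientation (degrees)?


delta_theta = w * dt = 0.22 * 0.05 = 0.011 rad
= 0.6303 deg
theta_new = 10 + 0.6303 = 10.6303 deg


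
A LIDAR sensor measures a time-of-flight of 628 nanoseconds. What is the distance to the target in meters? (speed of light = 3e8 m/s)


tof = 628 ns = 6.28e-07 s
dist = c * tof / 2
= 3e8 * 6.28e-07 / 2
= 94.2 m


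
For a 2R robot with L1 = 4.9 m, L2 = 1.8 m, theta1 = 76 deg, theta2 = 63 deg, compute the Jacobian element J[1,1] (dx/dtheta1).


J[1,1] = -L1*sin(t1) - L2*sin(t1+t2)
= -4.9*sin(76) - 1.8*sin(139)
= -5.9354


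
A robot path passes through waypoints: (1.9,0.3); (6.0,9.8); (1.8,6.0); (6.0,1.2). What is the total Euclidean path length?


Segment lengths:
  seg1 = sqrt((4.1)^2 + (9.5)^2) = 10.347
  seg2 = sqrt((-4.2)^2 + (-3.8)^2) = 5.6639
  seg3 = sqrt((4.2)^2 + (-4.8)^2) = 6.3781
Total = 22.389


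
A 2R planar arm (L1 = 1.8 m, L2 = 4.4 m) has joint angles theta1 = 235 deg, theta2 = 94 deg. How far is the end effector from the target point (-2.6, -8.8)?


End effector via forward kinematics:
x = L1*cos(t1) + L2*cos(t1+t2) = 2.7391
y = L1*sin(t1) + L2*sin(t1+t2) = -3.7406
Distance to target:
d = sqrt((-2.6 - 2.7391)^2 + (-8.8 - -3.7406)^2)
= sqrt(28.506 + 25.5971)
= 7.3555 m


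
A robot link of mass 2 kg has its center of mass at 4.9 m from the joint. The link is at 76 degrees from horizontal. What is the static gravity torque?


tau = m*g*L*cos(angle)
= 2 * 9.81 * 4.9 * cos(76 deg)
= 2 * 9.81 * 4.9 * 0.2419
= 23.2579 Nm


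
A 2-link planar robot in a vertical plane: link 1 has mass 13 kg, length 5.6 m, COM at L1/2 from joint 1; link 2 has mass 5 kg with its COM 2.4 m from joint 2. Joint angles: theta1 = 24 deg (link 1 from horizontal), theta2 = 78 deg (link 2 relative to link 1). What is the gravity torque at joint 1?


Horizontal distance from joint 1 to link-1 COM:
  x_c1 = (L1/2)*cos(t1) = 2.8 * 0.9135 = 2.5579 m
Horizontal distance from joint 1 to link-2 COM:
  x_c2 = L1*cos(t1) + Lc2*cos(t1+t2)
       = 5.6*0.9135 + 2.4*-0.2079 = 4.6169 m
tau1 = m1*g*x_c1 + m2*g*x_c2
     = 13*9.81*2.5579 + 5*9.81*4.6169
     = 326.2125 + 226.4573
     = 552.6698 Nm


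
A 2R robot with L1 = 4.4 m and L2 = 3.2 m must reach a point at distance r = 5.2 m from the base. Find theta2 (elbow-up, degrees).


cos(theta2) = (r^2 - L1^2 - L2^2) / (2*L1*L2)
cos(theta2) = (27.04 - 19.36 - 10.24) / 28.16
cos(theta2) = -0.090909
theta2 = 95.2159 degrees


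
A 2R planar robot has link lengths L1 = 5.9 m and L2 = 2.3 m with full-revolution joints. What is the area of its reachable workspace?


r_max = L1 + L2 = 8.2 m
r_min = |L1 - L2| = 3.6 m
Area = pi*(r_max^2 - r_min^2)
= pi*(67.24 - 12.96)
= pi * 54.28
= 170.5256 m^2


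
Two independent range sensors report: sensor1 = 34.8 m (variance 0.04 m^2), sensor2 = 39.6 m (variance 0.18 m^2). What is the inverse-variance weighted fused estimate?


w1 = (1/var1) / (1/var1 + 1/var2)
   = 25.0 / (25.0 + 5.5556) = 0.8182
w2 = 1 - w1 = 0.1818
fused = w1*s1 + w2*s2 = 28.4727 + 7.2
= 35.6727 m


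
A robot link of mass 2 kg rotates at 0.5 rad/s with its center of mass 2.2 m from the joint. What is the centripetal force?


F = m * omega^2 * r
= 2 * 0.5^2 * 2.2
= 2 * 0.25 * 2.2
= 1.1 N


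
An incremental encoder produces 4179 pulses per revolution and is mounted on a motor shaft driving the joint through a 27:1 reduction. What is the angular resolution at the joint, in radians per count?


counts per rev = 4179
effective counts at joint = 4179 * 27 = 112833
resolution = 2*pi / 112833
= 5.5686e-05 rad/count


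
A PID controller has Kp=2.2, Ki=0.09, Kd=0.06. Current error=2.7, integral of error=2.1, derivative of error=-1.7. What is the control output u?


u = Kp*e + Ki*int(e) + Kd*de/dt
= 2.2*2.7 + 0.09*2.1 + 0.06*(-1.7)
= 5.94 + 0.189 + -0.102
= 6.027


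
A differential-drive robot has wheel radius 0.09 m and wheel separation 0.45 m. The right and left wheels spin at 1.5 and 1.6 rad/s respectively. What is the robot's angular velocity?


vR = r*wR = 0.09*1.5 = 0.135 m/s
vL = r*wL = 0.09*1.6 = 0.144 m/s
v = (vR+vL)/2 = 0.1395 m/s
omega = (vR-vL)/L = -0.02 rad/s
angular velocity = -0.02 rad/s


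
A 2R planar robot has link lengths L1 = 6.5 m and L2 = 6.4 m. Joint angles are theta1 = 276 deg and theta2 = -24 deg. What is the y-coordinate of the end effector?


Convert angles to radians: theta1 = 4.8171, theta2 = -0.4189
y = L1*sin(theta1) + L2*sin(theta1+theta2)
y = -6.4644 + -6.0868
y = -12.5512


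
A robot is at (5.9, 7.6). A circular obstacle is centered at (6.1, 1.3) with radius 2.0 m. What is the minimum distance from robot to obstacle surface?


center_dist = sqrt((5.9-6.1)^2 + (7.6-1.3)^2)
= sqrt(0.04 + 39.69)
= 6.3032
min_dist = center_dist - radius = 6.3032 - 2.0 = 4.3032 m


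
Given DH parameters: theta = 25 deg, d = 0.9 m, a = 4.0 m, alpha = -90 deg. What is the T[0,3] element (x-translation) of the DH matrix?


T[0,3] = a * cos(theta)
= 4.0 * cos(25 deg)
= 4.0 * 0.9063
= 3.6252


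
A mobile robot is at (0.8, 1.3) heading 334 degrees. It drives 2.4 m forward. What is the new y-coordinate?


y_new = y0 + d*sin(theta)
= 1.3 + 2.4*sin(334)
= 1.3 + -1.0521
= 0.2479


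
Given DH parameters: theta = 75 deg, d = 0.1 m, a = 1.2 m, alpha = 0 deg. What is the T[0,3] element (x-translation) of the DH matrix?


T[0,3] = a * cos(theta)
= 1.2 * cos(75 deg)
= 1.2 * 0.2588
= 0.3106


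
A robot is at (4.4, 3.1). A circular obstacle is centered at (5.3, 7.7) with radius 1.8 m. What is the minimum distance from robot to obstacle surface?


center_dist = sqrt((4.4-5.3)^2 + (3.1-7.7)^2)
= sqrt(0.81 + 21.16)
= 4.6872
min_dist = center_dist - radius = 4.6872 - 1.8 = 2.8872 m


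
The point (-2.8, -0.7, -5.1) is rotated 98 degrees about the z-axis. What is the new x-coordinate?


Rotation about z-axis: x' = x*cos(theta) - y*sin(theta)
= -2.8 * -0.1392 - -0.7 * 0.9903
= 1.0829


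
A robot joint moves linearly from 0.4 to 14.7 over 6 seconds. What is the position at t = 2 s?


s = t/T = 2/6 = 0.3333
p(t) = p0 + (pf-p0)*s
= 0.4 + (14.7 - 0.4) * 0.3333
= 5.1667


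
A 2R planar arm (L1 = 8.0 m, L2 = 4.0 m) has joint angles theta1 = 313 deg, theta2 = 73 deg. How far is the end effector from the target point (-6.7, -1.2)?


End effector via forward kinematics:
x = L1*cos(t1) + L2*cos(t1+t2) = 9.0512
y = L1*sin(t1) + L2*sin(t1+t2) = -4.0973
Distance to target:
d = sqrt((-6.7 - 9.0512)^2 + (-1.2 - -4.0973)^2)
= sqrt(248.0991 + 8.3946)
= 16.0154 m


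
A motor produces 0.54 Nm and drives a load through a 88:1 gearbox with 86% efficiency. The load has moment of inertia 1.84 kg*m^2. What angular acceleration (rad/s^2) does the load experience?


tau_out = tau_motor * N * eta
= 0.54 * 88 * 0.86 = 40.8672 Nm
alpha = tau_out / I = 40.8672 / 1.84
= 22.2104 rad/s^2


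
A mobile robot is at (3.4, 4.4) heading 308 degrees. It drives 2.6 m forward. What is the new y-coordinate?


y_new = y0 + d*sin(theta)
= 4.4 + 2.6*sin(308)
= 4.4 + -2.0488
= 2.3512


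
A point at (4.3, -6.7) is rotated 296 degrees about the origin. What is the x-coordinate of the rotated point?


x' = x*cos(theta) - y*sin(theta)
cos(296 deg) = 0.4384, sin(296 deg) = -0.8988
x' = 4.3 * 0.4384 - -6.7 * -0.8988
= 1.885 - 6.0219
= -4.1369


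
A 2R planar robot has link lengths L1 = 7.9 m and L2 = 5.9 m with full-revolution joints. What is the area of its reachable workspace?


r_max = L1 + L2 = 13.8 m
r_min = |L1 - L2| = 2.0 m
Area = pi*(r_max^2 - r_min^2)
= pi*(190.44 - 4.0)
= pi * 186.44
= 585.7185 m^2


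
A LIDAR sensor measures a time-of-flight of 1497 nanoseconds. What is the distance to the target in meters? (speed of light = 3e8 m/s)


tof = 1497 ns = 1.497e-06 s
dist = c * tof / 2
= 3e8 * 1.497e-06 / 2
= 224.55 m


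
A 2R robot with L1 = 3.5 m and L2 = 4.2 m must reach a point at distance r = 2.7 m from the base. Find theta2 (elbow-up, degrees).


cos(theta2) = (r^2 - L1^2 - L2^2) / (2*L1*L2)
cos(theta2) = (7.29 - 12.25 - 17.64) / 29.4
cos(theta2) = -0.768707
theta2 = 140.238 degrees


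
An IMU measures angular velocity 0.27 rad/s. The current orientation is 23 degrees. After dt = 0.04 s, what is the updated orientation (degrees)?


delta_theta = w * dt = 0.27 * 0.04 = 0.0108 rad
= 0.6188 deg
theta_new = 23 + 0.6188 = 23.6188 deg


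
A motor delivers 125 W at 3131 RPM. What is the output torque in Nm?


omega = 3131 * 2*pi/60 = 327.8776 rad/s
tau = P / omega = 125 / 327.8776
= 0.3812 Nm


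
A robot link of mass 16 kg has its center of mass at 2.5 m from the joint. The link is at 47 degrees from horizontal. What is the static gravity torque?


tau = m*g*L*cos(angle)
= 16 * 9.81 * 2.5 * cos(47 deg)
= 16 * 9.81 * 2.5 * 0.682
= 267.6162 Nm


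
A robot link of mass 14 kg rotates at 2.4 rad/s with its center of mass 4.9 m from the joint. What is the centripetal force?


F = m * omega^2 * r
= 14 * 2.4^2 * 4.9
= 14 * 5.76 * 4.9
= 395.136 N


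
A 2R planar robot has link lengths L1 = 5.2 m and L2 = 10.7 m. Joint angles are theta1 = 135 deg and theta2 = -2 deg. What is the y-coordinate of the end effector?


Convert angles to radians: theta1 = 2.3562, theta2 = -0.0349
y = L1*sin(theta1) + L2*sin(theta1+theta2)
y = 3.677 + 7.8255
y = 11.5024


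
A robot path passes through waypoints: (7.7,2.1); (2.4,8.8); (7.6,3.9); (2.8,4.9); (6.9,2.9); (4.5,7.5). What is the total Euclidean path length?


Segment lengths:
  seg1 = sqrt((-5.3)^2 + (6.7)^2) = 8.5428
  seg2 = sqrt((5.2)^2 + (-4.9)^2) = 7.1449
  seg3 = sqrt((-4.8)^2 + (1.0)^2) = 4.9031
  seg4 = sqrt((4.1)^2 + (-2.0)^2) = 4.5618
  seg5 = sqrt((-2.4)^2 + (4.6)^2) = 5.1884
Total = 30.3411


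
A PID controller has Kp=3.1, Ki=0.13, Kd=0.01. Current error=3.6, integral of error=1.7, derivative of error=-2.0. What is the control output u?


u = Kp*e + Ki*int(e) + Kd*de/dt
= 3.1*3.6 + 0.13*1.7 + 0.01*(-2.0)
= 11.16 + 0.221 + -0.02
= 11.361


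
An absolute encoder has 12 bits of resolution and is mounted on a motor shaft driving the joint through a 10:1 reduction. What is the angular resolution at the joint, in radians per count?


counts = 2^12 = 4096
effective counts at joint = 4096 * 10 = 40960
resolution = 2*pi / 40960
= 1.5340e-04 rad/count


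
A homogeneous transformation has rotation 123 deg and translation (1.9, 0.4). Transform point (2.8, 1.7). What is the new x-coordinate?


x' = cos(theta)*px - sin(theta)*py + tx
= -0.5446*2.8 - 0.8387*1.7 + 1.9
= -1.0507


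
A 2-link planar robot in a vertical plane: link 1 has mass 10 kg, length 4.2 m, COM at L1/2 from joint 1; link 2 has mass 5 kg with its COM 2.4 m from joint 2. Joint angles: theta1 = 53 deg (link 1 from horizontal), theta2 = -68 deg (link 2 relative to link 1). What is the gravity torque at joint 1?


Horizontal distance from joint 1 to link-1 COM:
  x_c1 = (L1/2)*cos(t1) = 2.1 * 0.6018 = 1.2638 m
Horizontal distance from joint 1 to link-2 COM:
  x_c2 = L1*cos(t1) + Lc2*cos(t1+t2)
       = 4.2*0.6018 + 2.4*0.9659 = 4.8458 m
tau1 = m1*g*x_c1 + m2*g*x_c2
     = 10*9.81*1.2638 + 5*9.81*4.8458
     = 123.9799 + 237.6887
     = 361.6686 Nm


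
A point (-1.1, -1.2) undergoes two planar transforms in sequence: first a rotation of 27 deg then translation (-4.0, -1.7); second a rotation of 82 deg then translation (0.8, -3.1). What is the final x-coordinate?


After transform 1:
x1 = cos(27)*-1.1 - sin(27)*-1.2 + -4.0 = -4.4353
y1 = sin(27)*-1.1 + cos(27)*-1.2 + -1.7 = -3.2686
After transform 2:
x2 = cos(82)*-4.4353 - sin(82)*-3.2686 + 0.8
= 3.4195


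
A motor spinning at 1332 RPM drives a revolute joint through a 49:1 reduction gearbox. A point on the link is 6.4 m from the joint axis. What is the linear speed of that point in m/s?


omega_motor = 1332 * 2*pi/60 = 139.4867 rad/s
omega_joint = omega_motor / 49 = 2.8467 rad/s
v = omega_joint * r = 2.8467 * 6.4
= 18.2187 m/s


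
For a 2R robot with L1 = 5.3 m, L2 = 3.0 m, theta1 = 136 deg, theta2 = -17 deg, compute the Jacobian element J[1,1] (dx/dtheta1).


J[1,1] = -L1*sin(t1) - L2*sin(t1+t2)
= -5.3*sin(136) - 3.0*sin(119)
= -6.3055


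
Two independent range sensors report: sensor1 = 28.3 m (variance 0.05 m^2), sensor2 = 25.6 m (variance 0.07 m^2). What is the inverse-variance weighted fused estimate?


w1 = (1/var1) / (1/var1 + 1/var2)
   = 20.0 / (20.0 + 14.2857) = 0.5833
w2 = 1 - w1 = 0.4167
fused = w1*s1 + w2*s2 = 16.5083 + 10.6667
= 27.175 m


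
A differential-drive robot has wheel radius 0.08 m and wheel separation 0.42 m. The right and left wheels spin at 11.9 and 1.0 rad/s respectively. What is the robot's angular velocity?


vR = r*wR = 0.08*11.9 = 0.952 m/s
vL = r*wL = 0.08*1.0 = 0.08 m/s
v = (vR+vL)/2 = 0.516 m/s
omega = (vR-vL)/L = 2.0762 rad/s
angular velocity = 2.0762 rad/s


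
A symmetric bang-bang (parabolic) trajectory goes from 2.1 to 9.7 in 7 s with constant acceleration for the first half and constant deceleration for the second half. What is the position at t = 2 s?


Symmetric rest-to-rest: each phase covers (pf-p0)/2 in time T/2. 0.5*a*(T/2)^2 = (pf-p0)/2 => a = 4*(pf-p0)/T^2
a = 4*(9.7-2.1)/7^2 = 0.6204
t = 2 is in the acceleration phase (t <= T/2).
p = p0 + 0.5*a*t^2 = 2.1 + 0.5*0.6204*2^2
= 3.3408


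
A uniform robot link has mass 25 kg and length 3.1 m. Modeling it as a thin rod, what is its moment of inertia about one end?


I = (1/3) * m * L^2
= (1/3) * 25 * 3.1^2
= 0.333333 * 25 * 9.61
= 80.0833 kg*m^2


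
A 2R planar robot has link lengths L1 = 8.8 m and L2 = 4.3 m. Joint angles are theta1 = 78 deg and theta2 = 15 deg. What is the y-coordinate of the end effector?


Convert angles to radians: theta1 = 1.3614, theta2 = 0.2618
y = L1*sin(theta1) + L2*sin(theta1+theta2)
y = 8.6077 + 4.2941
y = 12.9018


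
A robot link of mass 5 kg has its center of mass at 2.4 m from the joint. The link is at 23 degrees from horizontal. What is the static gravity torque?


tau = m*g*L*cos(angle)
= 5 * 9.81 * 2.4 * cos(23 deg)
= 5 * 9.81 * 2.4 * 0.9205
= 108.3618 Nm


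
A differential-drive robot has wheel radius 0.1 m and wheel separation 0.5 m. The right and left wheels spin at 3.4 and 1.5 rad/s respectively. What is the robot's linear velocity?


vR = r*wR = 0.1*3.4 = 0.34 m/s
vL = r*wL = 0.1*1.5 = 0.15 m/s
v = (vR+vL)/2 = 0.245 m/s
omega = (vR-vL)/L = 0.38 rad/s
linear velocity = 0.245 m/s


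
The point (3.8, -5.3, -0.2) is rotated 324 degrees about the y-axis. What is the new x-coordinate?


Rotation about y-axis: x' = x*cos(theta) + z*sin(theta)
= 3.8 * 0.809 + -0.2 * -0.5878
= 3.1918


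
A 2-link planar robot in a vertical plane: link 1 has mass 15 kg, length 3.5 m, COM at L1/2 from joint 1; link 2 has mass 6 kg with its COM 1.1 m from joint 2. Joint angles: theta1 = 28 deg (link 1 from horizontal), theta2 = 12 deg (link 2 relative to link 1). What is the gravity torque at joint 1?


Horizontal distance from joint 1 to link-1 COM:
  x_c1 = (L1/2)*cos(t1) = 1.75 * 0.8829 = 1.5452 m
Horizontal distance from joint 1 to link-2 COM:
  x_c2 = L1*cos(t1) + Lc2*cos(t1+t2)
       = 3.5*0.8829 + 1.1*0.766 = 3.933 m
tau1 = m1*g*x_c1 + m2*g*x_c2
     = 15*9.81*1.5452 + 6*9.81*3.933
     = 227.37 + 231.4943
     = 458.8644 Nm


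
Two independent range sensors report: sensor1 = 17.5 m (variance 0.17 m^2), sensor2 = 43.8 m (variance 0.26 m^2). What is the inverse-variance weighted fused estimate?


w1 = (1/var1) / (1/var1 + 1/var2)
   = 5.8824 / (5.8824 + 3.8462) = 0.6047
w2 = 1 - w1 = 0.3953
fused = w1*s1 + w2*s2 = 10.5814 + 17.3163
= 27.8977 m


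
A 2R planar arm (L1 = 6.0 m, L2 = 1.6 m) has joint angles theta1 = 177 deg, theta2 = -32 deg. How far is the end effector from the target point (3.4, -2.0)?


End effector via forward kinematics:
x = L1*cos(t1) + L2*cos(t1+t2) = -7.3024
y = L1*sin(t1) + L2*sin(t1+t2) = 1.2317
Distance to target:
d = sqrt((3.4 - -7.3024)^2 + (-2.0 - 1.2317)^2)
= sqrt(114.5418 + 10.4441)
= 11.1797 m


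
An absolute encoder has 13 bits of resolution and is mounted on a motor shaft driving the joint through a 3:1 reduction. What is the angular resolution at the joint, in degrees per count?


counts = 2^13 = 8192
effective counts at joint = 8192 * 3 = 24576
resolution = 360 / 24576
= 0.0146 deg/count


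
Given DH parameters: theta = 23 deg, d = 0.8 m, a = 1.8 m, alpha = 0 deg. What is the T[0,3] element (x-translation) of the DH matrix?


T[0,3] = a * cos(theta)
= 1.8 * cos(23 deg)
= 1.8 * 0.9205
= 1.6569


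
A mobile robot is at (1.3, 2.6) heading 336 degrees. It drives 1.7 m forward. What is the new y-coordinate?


y_new = y0 + d*sin(theta)
= 2.6 + 1.7*sin(336)
= 2.6 + -0.6915
= 1.9085


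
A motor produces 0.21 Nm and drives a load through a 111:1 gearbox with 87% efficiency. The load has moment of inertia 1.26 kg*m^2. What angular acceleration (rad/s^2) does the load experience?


tau_out = tau_motor * N * eta
= 0.21 * 111 * 0.87 = 20.2797 Nm
alpha = tau_out / I = 20.2797 / 1.26
= 16.095 rad/s^2


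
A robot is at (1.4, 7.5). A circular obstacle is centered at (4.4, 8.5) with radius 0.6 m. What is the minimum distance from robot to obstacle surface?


center_dist = sqrt((1.4-4.4)^2 + (7.5-8.5)^2)
= sqrt(9.0 + 1.0)
= 3.1623
min_dist = center_dist - radius = 3.1623 - 0.6 = 2.5623 m


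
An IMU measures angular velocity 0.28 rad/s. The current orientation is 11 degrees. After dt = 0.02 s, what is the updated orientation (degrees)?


delta_theta = w * dt = 0.28 * 0.02 = 0.0056 rad
= 0.3209 deg
theta_new = 11 + 0.3209 = 11.3209 deg


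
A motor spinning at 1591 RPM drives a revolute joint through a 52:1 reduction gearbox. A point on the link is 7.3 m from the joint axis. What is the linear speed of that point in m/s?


omega_motor = 1591 * 2*pi/60 = 166.6091 rad/s
omega_joint = omega_motor / 52 = 3.204 rad/s
v = omega_joint * r = 3.204 * 7.3
= 23.3894 m/s


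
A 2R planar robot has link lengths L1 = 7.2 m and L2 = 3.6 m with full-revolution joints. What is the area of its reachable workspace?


r_max = L1 + L2 = 10.8 m
r_min = |L1 - L2| = 3.6 m
Area = pi*(r_max^2 - r_min^2)
= pi*(116.64 - 12.96)
= pi * 103.68
= 325.7203 m^2


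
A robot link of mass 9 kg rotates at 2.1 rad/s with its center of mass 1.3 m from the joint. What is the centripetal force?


F = m * omega^2 * r
= 9 * 2.1^2 * 1.3
= 9 * 4.41 * 1.3
= 51.597 N


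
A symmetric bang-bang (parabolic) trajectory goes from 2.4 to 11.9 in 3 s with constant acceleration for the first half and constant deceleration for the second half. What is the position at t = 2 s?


Symmetric rest-to-rest: each phase covers (pf-p0)/2 in time T/2. 0.5*a*(T/2)^2 = (pf-p0)/2 => a = 4*(pf-p0)/T^2
a = 4*(11.9-2.4)/3^2 = 4.2222
t = 2 is in the deceleration phase (t > T/2).
p = pf - 0.5*a*(T-t)^2 = 11.9 - 0.5*4.2222*1^2
= 9.7889


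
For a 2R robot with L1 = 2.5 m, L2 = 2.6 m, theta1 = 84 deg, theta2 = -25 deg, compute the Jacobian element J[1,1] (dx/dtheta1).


J[1,1] = -L1*sin(t1) - L2*sin(t1+t2)
= -2.5*sin(84) - 2.6*sin(59)
= -4.7149


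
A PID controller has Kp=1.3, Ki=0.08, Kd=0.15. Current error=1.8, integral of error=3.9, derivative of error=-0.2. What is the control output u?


u = Kp*e + Ki*int(e) + Kd*de/dt
= 1.3*1.8 + 0.08*3.9 + 0.15*(-0.2)
= 2.34 + 0.312 + -0.03
= 2.622


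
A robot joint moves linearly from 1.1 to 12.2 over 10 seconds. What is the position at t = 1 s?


s = t/T = 1/10 = 0.1
p(t) = p0 + (pf-p0)*s
= 1.1 + (12.2 - 1.1) * 0.1
= 2.21


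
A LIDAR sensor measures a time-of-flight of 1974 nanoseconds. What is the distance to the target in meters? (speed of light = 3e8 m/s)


tof = 1974 ns = 1.974e-06 s
dist = c * tof / 2
= 3e8 * 1.974e-06 / 2
= 296.1 m


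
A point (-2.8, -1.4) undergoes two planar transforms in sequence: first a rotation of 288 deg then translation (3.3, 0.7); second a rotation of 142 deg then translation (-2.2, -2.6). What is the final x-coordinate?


After transform 1:
x1 = cos(288)*-2.8 - sin(288)*-1.4 + 3.3 = 1.1033
y1 = sin(288)*-2.8 + cos(288)*-1.4 + 0.7 = 2.9303
After transform 2:
x2 = cos(142)*1.1033 - sin(142)*2.9303 + -2.2
= -4.8735


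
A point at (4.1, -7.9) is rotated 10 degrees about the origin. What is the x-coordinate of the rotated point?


x' = x*cos(theta) - y*sin(theta)
cos(10 deg) = 0.9848, sin(10 deg) = 0.1736
x' = 4.1 * 0.9848 - -7.9 * 0.1736
= 4.0377 - -1.3718
= 5.4095


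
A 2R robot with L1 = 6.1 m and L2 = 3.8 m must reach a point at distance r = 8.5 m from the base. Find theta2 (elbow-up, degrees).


cos(theta2) = (r^2 - L1^2 - L2^2) / (2*L1*L2)
cos(theta2) = (72.25 - 37.21 - 14.44) / 46.36
cos(theta2) = 0.444349
theta2 = 63.6183 degrees


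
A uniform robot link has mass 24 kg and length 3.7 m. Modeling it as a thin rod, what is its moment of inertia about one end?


I = (1/3) * m * L^2
= (1/3) * 24 * 3.7^2
= 0.333333 * 24 * 13.69
= 109.52 kg*m^2


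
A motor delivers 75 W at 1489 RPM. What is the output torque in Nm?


omega = 1489 * 2*pi/60 = 155.9277 rad/s
tau = P / omega = 75 / 155.9277
= 0.481 Nm


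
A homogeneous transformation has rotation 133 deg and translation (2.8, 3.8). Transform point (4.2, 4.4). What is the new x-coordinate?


x' = cos(theta)*px - sin(theta)*py + tx
= -0.682*4.2 - 0.7314*4.4 + 2.8
= -3.2823


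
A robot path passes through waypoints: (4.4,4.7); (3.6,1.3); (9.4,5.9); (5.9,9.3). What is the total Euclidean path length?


Segment lengths:
  seg1 = sqrt((-0.8)^2 + (-3.4)^2) = 3.4928
  seg2 = sqrt((5.8)^2 + (4.6)^2) = 7.4027
  seg3 = sqrt((-3.5)^2 + (3.4)^2) = 4.8795
Total = 15.7751


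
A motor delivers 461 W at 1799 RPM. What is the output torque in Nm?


omega = 1799 * 2*pi/60 = 188.3908 rad/s
tau = P / omega = 461 / 188.3908
= 2.447 Nm


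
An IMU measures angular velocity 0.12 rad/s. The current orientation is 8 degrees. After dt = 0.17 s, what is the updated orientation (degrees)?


delta_theta = w * dt = 0.12 * 0.17 = 0.0204 rad
= 1.1688 deg
theta_new = 8 + 1.1688 = 9.1688 deg
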